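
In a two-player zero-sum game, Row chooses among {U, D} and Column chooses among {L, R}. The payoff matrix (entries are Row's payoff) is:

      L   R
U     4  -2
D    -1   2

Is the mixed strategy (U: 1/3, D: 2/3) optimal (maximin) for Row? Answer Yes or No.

Yes

Against L this mix gives (1/3)·4 + (2/3)·(-1) = 2/3.
Against R this mix gives (1/3)·(-2) + (2/3)·2 = 2/3.
All of Column's active replies (L, R) yield 2/3, and no column does worse for Row. The mix makes Column indifferent and guarantees 2/3, so it is optimal.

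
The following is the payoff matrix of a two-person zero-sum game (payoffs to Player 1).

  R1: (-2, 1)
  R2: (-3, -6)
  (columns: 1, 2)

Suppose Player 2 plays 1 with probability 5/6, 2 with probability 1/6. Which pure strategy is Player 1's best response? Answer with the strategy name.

Expected payoff of R1: (5/6)·(-2) + (1/6)·1 = -3/2.
Expected payoff of R2: (5/6)·(-3) + (1/6)·(-6) = -7/2.
The largest is -3/2, so Player 1's best response is R1.

R1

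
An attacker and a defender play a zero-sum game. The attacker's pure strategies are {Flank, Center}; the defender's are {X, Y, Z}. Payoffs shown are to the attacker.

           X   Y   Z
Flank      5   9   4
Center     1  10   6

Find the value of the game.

Row minima: Flank → 4, Center → 1; maximin = 4.
Column maxima: X → 5, Y → 10, Z → 6; minimax = 5.
4 ≠ 5, so there is no saddle point; optimal play is mixed.
Y is strictly dominated by X (it gives the attacker strictly more in every row), so the defender never plays it.
On the remaining 2×2 (Flank, Center vs X, Z):
Let the attacker play Flank with probability p. Expected payoff against X: 5p + 1(1−p) = 4p + 1; against Z: 4p + 6(1−p) = −2p + 6.
Setting these equal: 4p + 1 = −2p + 6 ⇒ 6p = 5 ⇒ p = 5/6, and the value is (4)·(5/6) + 1 = 13/3.
For the defender: with q = P(X), equating Flank's and Center's payoffs gives q + 4 = −5q + 6 ⇒ q = 1/3.

13/3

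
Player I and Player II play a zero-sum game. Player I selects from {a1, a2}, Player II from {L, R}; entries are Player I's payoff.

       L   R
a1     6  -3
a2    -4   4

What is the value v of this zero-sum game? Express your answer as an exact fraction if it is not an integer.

Row minima: a1 → -3, a2 → -4; maximin = -3.
Column maxima: L → 6, R → 4; minimax = 4.
-3 ≠ 4, so there is no saddle point; optimal play is mixed.
Let Player I play a1 with probability p. Expected payoff against L: 6p + (-4)(1−p) = 10p − 4; against R: (-3)p + 4(1−p) = −7p + 4.
Setting these equal: 10p − 4 = −7p + 4 ⇒ 17p = 8 ⇒ p = 8/17, and the value is (10)·(8/17) − 4 = 12/17.
For Player II: with q = P(L), equating a1's and a2's payoffs gives 9q − 3 = −8q + 4 ⇒ q = 7/17.

12/17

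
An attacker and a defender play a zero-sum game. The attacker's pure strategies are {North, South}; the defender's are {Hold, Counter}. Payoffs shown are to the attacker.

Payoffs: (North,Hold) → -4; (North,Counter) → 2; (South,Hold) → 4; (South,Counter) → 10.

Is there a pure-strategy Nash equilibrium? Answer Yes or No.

Row minima: North → -4, South → 4; maximin = 4.
Column maxima: Hold → 4, Counter → 10; minimax = 4.
maximin = minimax = 4, so a saddle point exists.

Yes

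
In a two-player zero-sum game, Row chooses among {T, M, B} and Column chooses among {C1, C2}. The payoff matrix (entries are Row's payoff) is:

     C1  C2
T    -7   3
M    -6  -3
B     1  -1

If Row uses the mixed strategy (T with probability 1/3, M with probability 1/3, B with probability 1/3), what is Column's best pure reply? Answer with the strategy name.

C1

If Column plays C1, Row's expected payoff is (1/3)·(-7) + (1/3)·(-6) + (1/3)·1 = -4.
If Column plays C2, Row's expected payoff is (1/3)·3 + (1/3)·(-3) + (1/3)·(-1) = -1/3.
Column minimizes Row's payoff; the smallest is -4, so the best response is C1.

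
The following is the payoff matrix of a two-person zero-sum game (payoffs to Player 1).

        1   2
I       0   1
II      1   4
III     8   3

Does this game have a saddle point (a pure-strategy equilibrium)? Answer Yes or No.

Row minima: I → 0, II → 1, III → 3; maximin = 3.
Column maxima: 1 → 8, 2 → 4; minimax = 4.
3 ≠ 4, so no pure-strategy equilibrium exists.

No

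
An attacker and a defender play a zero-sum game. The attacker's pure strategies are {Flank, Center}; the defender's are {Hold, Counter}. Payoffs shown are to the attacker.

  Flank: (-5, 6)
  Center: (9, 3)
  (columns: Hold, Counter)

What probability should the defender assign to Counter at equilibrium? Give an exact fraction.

Row minima: Flank → -5, Center → 3; maximin = 3.
Column maxima: Hold → 9, Counter → 6; minimax = 6.
3 ≠ 6, so there is no saddle point; optimal play is mixed.
Let the attacker play Flank with probability p. Expected payoff against Hold: (-5)p + 9(1−p) = −14p + 9; against Counter: 6p + 3(1−p) = 3p + 3.
Setting these equal: −14p + 9 = 3p + 3 ⇒ −17p = -6 ⇒ p = 6/17, and the value is (-14)·(6/17) + 9 = 69/17.
For the defender: with q = P(Hold), equating Flank's and Center's payoffs gives −11q + 6 = 6q + 3 ⇒ q = 3/17.

14/17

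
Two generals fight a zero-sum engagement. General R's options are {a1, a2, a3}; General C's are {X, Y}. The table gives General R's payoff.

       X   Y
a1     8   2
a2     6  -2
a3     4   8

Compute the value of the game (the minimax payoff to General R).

28/5

Row minima: a1 → 2, a2 → -2, a3 → 4; maximin = 4.
Column maxima: X → 8, Y → 8; minimax = 8.
4 ≠ 8, so there is no saddle point; optimal play is mixed.
a2 is strictly dominated by a1, so General R never plays it.
On the remaining 2×2 (a1, a3 vs X, Y):
Let General R play a1 with probability p. Expected payoff against X: 8p + 4(1−p) = 4p + 4; against Y: 2p + 8(1−p) = −6p + 8.
Setting these equal: 4p + 4 = −6p + 8 ⇒ 10p = 4 ⇒ p = 2/5, and the value is (4)·(2/5) + 4 = 28/5.
For General C: with q = P(X), equating a1's and a3's payoffs gives 6q + 2 = −4q + 8 ⇒ q = 3/5.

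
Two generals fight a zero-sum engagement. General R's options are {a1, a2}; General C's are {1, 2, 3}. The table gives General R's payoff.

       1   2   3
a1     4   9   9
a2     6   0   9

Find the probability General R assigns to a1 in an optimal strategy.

6/11

Row minima: a1 → 4, a2 → 0; maximin = 4.
Column maxima: 1 → 6, 2 → 9, 3 → 9; minimax = 6.
4 ≠ 6, so there is no saddle point; optimal play is mixed.
3 is strictly dominated by 1 (it gives General R strictly more in every row), so General C never plays it.
On the remaining 2×2 (a1, a2 vs 1, 2):
Let General R play a1 with probability p. Expected payoff against 1: 4p + 6(1−p) = −2p + 6; against 2: 9p + 0(1−p) = 9p.
Setting these equal: −2p + 6 = 9p ⇒ −11p = -6 ⇒ p = 6/11, and the value is (-2)·(6/11) + 6 = 54/11.
For General C: with q = P(1), equating a1's and a2's payoffs gives −5q + 9 = 6q ⇒ q = 9/11.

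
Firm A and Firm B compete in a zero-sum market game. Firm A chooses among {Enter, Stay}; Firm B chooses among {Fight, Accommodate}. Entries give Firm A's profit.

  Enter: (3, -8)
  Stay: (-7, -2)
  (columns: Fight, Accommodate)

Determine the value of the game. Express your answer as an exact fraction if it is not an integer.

Row minima: Enter → -8, Stay → -7; maximin = -7.
Column maxima: Fight → 3, Accommodate → -2; minimax = -2.
-7 ≠ -2, so there is no saddle point; optimal play is mixed.
Let Firm A play Enter with probability p. Expected payoff against Fight: 3p + (-7)(1−p) = 10p − 7; against Accommodate: (-8)p + (-2)(1−p) = −6p − 2.
Setting these equal: 10p − 7 = −6p − 2 ⇒ 16p = 5 ⇒ p = 5/16, and the value is (10)·(5/16) − 7 = -31/8.
For Firm B: with q = P(Fight), equating Enter's and Stay's payoffs gives 11q − 8 = −5q − 2 ⇒ q = 3/8.

-31/8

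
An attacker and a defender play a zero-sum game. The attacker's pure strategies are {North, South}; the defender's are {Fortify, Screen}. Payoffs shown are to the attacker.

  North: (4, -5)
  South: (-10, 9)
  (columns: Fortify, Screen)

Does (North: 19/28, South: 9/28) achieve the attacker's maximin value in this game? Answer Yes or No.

Against Fortify this mix gives (19/28)·4 + (9/28)·(-10) = -1/2.
Against Screen this mix gives (19/28)·(-5) + (9/28)·9 = -1/2.
All of the defender's active replies (Fortify, Screen) yield -1/2, and no column does worse for the attacker. The mix makes the defender indifferent and guarantees -1/2, so it is optimal.

Yes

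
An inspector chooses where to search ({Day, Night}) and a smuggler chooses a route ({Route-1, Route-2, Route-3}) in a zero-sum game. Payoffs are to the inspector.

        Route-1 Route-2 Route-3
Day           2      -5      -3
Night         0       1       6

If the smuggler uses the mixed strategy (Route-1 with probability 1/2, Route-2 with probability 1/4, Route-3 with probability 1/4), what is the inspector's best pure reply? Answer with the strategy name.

Expected payoff of Day: (1/2)·2 + (1/4)·(-5) + (1/4)·(-3) = -1.
Expected payoff of Night: (1/2)·0 + (1/4)·1 + (1/4)·6 = 7/4.
The largest is 7/4, so the inspector's best response is Night.

Night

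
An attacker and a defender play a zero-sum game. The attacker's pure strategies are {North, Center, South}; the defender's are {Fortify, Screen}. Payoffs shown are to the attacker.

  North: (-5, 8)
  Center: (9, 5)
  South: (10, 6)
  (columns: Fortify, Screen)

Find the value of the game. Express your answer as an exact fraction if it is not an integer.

110/17

Row minima: North → -5, Center → 5, South → 6; maximin = 6.
Column maxima: Fortify → 10, Screen → 8; minimax = 8.
6 ≠ 8, so there is no saddle point; optimal play is mixed.
Center is strictly dominated by South, so the attacker never plays it.
On the remaining 2×2 (North, South vs Fortify, Screen):
Let the attacker play North with probability p. Expected payoff against Fortify: (-5)p + 10(1−p) = −15p + 10; against Screen: 8p + 6(1−p) = 2p + 6.
Setting these equal: −15p + 10 = 2p + 6 ⇒ −17p = -4 ⇒ p = 4/17, and the value is (-15)·(4/17) + 10 = 110/17.
For the defender: with q = P(Fortify), equating North's and South's payoffs gives −13q + 8 = 4q + 6 ⇒ q = 2/17.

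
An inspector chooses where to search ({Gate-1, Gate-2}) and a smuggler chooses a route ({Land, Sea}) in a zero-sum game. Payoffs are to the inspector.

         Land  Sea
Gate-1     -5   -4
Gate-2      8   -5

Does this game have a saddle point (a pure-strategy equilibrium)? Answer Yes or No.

Row minima: Gate-1 → -5, Gate-2 → -5; maximin = -5.
Column maxima: Land → 8, Sea → -4; minimax = -4.
-5 ≠ -4, so no pure-strategy equilibrium exists.

No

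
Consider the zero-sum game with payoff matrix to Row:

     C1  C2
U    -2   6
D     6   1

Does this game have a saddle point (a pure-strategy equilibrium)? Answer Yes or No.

Row minima: U → -2, D → 1; maximin = 1.
Column maxima: C1 → 6, C2 → 6; minimax = 6.
1 ≠ 6, so no pure-strategy equilibrium exists.

No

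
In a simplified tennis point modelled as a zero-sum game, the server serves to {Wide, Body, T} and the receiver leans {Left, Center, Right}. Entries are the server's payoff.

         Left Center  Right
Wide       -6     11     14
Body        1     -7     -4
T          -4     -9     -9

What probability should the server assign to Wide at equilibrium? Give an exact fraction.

Row minima: Wide → -6, Body → -7, T → -9; maximin = -6.
Column maxima: Left → 1, Center → 11, Right → 14; minimax = 1.
-6 ≠ 1, so there is no saddle point; optimal play is mixed.
T is strictly dominated by Body, so the server never plays it.
With T eliminated, Right is strictly dominated by Center (it gives the server strictly more in every remaining row), so the receiver never plays it.
On the remaining 2×2 (Wide, Body vs Left, Center):
Let the server play Wide with probability p. Expected payoff against Left: (-6)p + 1(1−p) = −7p + 1; against Center: 11p + (-7)(1−p) = 18p − 7.
Setting these equal: −7p + 1 = 18p − 7 ⇒ −25p = -8 ⇒ p = 8/25, and the value is (-7)·(8/25) + 1 = -31/25.
For the receiver: with q = P(Left), equating Wide's and Body's payoffs gives −17q + 11 = 8q − 7 ⇒ q = 18/25.

8/25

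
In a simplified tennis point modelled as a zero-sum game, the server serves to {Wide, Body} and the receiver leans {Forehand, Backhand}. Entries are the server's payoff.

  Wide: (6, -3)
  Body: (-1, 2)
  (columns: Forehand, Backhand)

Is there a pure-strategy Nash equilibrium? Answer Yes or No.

No

Row minima: Wide → -3, Body → -1; maximin = -1.
Column maxima: Forehand → 6, Backhand → 2; minimax = 2.
-1 ≠ 2, so no pure-strategy equilibrium exists.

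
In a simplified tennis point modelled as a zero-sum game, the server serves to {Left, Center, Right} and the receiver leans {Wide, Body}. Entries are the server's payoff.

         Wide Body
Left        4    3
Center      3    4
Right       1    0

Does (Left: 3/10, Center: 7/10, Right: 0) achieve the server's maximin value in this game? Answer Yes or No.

No

Against Wide this mix gives (3/10)·4 + (7/10)·3 = 33/10.
Against Body this mix gives (3/10)·3 + (7/10)·4 = 37/10.
The receiver will play Wide, holding the server to 33/10. Shifting weight toward the row that does better against Wide would raise this floor (the equalizing mix achieves 7/2 against both Wide and Body), so the proposed strategy is not optimal.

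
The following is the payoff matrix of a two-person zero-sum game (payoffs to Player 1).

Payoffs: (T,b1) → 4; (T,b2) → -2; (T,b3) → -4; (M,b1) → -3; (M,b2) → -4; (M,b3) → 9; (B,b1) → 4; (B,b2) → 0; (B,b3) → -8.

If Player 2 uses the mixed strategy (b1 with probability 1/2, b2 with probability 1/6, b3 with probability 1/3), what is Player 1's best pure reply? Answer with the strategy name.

Expected payoff of T: (1/2)·4 + (1/6)·(-2) + (1/3)·(-4) = 1/3.
Expected payoff of M: (1/2)·(-3) + (1/6)·(-4) + (1/3)·9 = 5/6.
Expected payoff of B: (1/2)·4 + (1/6)·0 + (1/3)·(-8) = -2/3.
The largest is 5/6, so Player 1's best response is M.

M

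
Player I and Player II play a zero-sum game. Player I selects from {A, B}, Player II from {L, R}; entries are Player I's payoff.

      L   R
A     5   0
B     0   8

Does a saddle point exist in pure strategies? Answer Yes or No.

Row minima: A → 0, B → 0; maximin = 0.
Column maxima: L → 5, R → 8; minimax = 5.
0 ≠ 5, so no pure-strategy equilibrium exists.

No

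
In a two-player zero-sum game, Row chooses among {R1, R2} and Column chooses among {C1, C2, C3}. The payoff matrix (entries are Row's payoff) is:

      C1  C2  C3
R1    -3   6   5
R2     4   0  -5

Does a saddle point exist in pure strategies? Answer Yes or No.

No

Row minima: R1 → -3, R2 → -5; maximin = -3.
Column maxima: C1 → 4, C2 → 6, C3 → 5; minimax = 4.
-3 ≠ 4, so no pure-strategy equilibrium exists.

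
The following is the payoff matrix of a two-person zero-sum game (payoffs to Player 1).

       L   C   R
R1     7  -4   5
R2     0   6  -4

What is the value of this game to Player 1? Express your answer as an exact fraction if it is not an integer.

Row minima: R1 → -4, R2 → -4; maximin = -4.
Column maxima: L → 7, C → 6, R → 5; minimax = 5.
-4 ≠ 5, so there is no saddle point; optimal play is mixed.
L is strictly dominated by R (it gives Player 1 strictly more in every row), so Player 2 never plays it.
On the remaining 2×2 (R1, R2 vs C, R):
Let Player 1 play R1 with probability p. Expected payoff against C: (-4)p + 6(1−p) = −10p + 6; against R: 5p + (-4)(1−p) = 9p − 4.
Setting these equal: −10p + 6 = 9p − 4 ⇒ −19p = -10 ⇒ p = 10/19, and the value is (-10)·(10/19) + 6 = 14/19.
For Player 2: with q = P(C), equating R1's and R2's payoffs gives −9q + 5 = 10q − 4 ⇒ q = 9/19.

14/19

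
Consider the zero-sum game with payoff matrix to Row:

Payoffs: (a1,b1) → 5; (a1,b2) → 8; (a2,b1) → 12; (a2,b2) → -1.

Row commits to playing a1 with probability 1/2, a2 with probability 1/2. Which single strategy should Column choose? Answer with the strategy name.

If Column plays b1, Row's expected payoff is (1/2)·5 + (1/2)·12 = 17/2.
If Column plays b2, Row's expected payoff is (1/2)·8 + (1/2)·(-1) = 7/2.
Column minimizes Row's payoff; the smallest is 7/2, so the best response is b2.

b2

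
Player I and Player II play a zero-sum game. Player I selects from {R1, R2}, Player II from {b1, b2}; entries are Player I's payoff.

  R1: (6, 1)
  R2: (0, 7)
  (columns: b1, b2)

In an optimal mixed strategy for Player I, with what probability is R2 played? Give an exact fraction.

5/12

Row minima: R1 → 1, R2 → 0; maximin = 1.
Column maxima: b1 → 6, b2 → 7; minimax = 6.
1 ≠ 6, so there is no saddle point; optimal play is mixed.
Let Player I play R1 with probability p. Expected payoff against b1: 6p + 0(1−p) = 6p; against b2: 1p + 7(1−p) = −6p + 7.
Setting these equal: 6p = −6p + 7 ⇒ 12p = 7 ⇒ p = 7/12, and the value is (6)·(7/12) = 7/2.
For Player II: with q = P(b1), equating R1's and R2's payoffs gives 5q + 1 = −7q + 7 ⇒ q = 1/2.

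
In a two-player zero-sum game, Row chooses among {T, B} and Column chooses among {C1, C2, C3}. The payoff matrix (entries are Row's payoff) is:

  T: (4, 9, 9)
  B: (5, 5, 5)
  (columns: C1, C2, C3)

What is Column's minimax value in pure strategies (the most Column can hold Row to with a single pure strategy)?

Column maxima: C1 → 5, C2 → 9, C3 → 9.
The smallest of these is 5.

5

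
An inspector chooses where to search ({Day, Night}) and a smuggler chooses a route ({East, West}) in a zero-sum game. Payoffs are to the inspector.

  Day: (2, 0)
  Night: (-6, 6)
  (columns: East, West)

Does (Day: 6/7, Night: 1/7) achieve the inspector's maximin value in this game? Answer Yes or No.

Yes

Against East this mix gives (6/7)·2 + (1/7)·(-6) = 6/7.
Against West this mix gives (6/7)·0 + (1/7)·6 = 6/7.
All of the smuggler's active replies (East, West) yield 6/7, and no column does worse for the inspector. The mix makes the smuggler indifferent and guarantees 6/7, so it is optimal.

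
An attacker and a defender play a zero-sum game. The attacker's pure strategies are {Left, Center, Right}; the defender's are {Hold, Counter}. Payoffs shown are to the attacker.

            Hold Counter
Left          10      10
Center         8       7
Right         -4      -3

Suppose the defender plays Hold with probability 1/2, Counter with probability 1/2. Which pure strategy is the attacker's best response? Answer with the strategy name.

Expected payoff of Left: (1/2)·10 + (1/2)·10 = 10.
Expected payoff of Center: (1/2)·8 + (1/2)·7 = 15/2.
Expected payoff of Right: (1/2)·(-4) + (1/2)·(-3) = -7/2.
The largest is 10, so the attacker's best response is Left.

Left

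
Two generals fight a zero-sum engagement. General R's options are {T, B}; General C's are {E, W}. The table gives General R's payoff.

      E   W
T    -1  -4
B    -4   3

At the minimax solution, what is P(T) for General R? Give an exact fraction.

7/10

Row minima: T → -4, B → -4; maximin = -4.
Column maxima: E → -1, W → 3; minimax = -1.
-4 ≠ -1, so there is no saddle point; optimal play is mixed.
Let General R play T with probability p. Expected payoff against E: (-1)p + (-4)(1−p) = 3p − 4; against W: (-4)p + 3(1−p) = −7p + 3.
Setting these equal: 3p − 4 = −7p + 3 ⇒ 10p = 7 ⇒ p = 7/10, and the value is (3)·(7/10) − 4 = -19/10.
For General C: with q = P(E), equating T's and B's payoffs gives 3q − 4 = −7q + 3 ⇒ q = 7/10.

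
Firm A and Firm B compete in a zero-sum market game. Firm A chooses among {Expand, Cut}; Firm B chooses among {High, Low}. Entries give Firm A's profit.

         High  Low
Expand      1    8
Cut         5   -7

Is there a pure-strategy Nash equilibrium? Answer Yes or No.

Row minima: Expand → 1, Cut → -7; maximin = 1.
Column maxima: High → 5, Low → 8; minimax = 5.
1 ≠ 5, so no pure-strategy equilibrium exists.

No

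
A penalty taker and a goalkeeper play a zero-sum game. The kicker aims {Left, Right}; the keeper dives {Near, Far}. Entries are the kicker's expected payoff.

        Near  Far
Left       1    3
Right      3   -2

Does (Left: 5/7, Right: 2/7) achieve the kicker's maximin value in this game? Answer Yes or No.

Against Near this mix gives (5/7)·1 + (2/7)·3 = 11/7.
Against Far this mix gives (5/7)·3 + (2/7)·(-2) = 11/7.
All of the keeper's active replies (Near, Far) yield 11/7, and no column does worse for the kicker. The mix makes the keeper indifferent and guarantees 11/7, so it is optimal.

Yes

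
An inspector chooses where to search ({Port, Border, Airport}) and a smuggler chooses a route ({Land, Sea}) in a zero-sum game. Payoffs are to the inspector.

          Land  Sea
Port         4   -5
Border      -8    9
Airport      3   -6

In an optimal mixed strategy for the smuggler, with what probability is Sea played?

Row minima: Port → -5, Border → -8, Airport → -6; maximin = -5.
Column maxima: Land → 4, Sea → 9; minimax = 4.
-5 ≠ 4, so there is no saddle point; optimal play is mixed.
Airport is strictly dominated by Port, so the inspector never plays it.
On the remaining 2×2 (Port, Border vs Land, Sea):
Let the inspector play Port with probability p. Expected payoff against Land: 4p + (-8)(1−p) = 12p − 8; against Sea: (-5)p + 9(1−p) = −14p + 9.
Setting these equal: 12p − 8 = −14p + 9 ⇒ 26p = 17 ⇒ p = 17/26, and the value is (12)·(17/26) − 8 = -2/13.
For the smuggler: with q = P(Land), equating Port's and Border's payoffs gives 9q − 5 = −17q + 9 ⇒ q = 7/13.

6/13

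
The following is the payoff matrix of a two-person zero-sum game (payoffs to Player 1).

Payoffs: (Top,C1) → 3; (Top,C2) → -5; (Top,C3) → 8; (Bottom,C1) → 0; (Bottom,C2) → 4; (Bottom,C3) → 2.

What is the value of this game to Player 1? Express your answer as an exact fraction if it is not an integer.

1

Row minima: Top → -5, Bottom → 0; maximin = 0.
Column maxima: C1 → 3, C2 → 4, C3 → 8; minimax = 3.
0 ≠ 3, so there is no saddle point; optimal play is mixed.
C3 is strictly dominated by C1 (it gives Player 1 strictly more in every row), so Player 2 never plays it.
On the remaining 2×2 (Top, Bottom vs C1, C2):
Let Player 1 play Top with probability p. Expected payoff against C1: 3p + 0(1−p) = 3p; against C2: (-5)p + 4(1−p) = −9p + 4.
Setting these equal: 3p = −9p + 4 ⇒ 12p = 4 ⇒ p = 1/3, and the value is (3)·(1/3) = 1.
For Player 2: with q = P(C1), equating Top's and Bottom's payoffs gives 8q − 5 = −4q + 4 ⇒ q = 3/4.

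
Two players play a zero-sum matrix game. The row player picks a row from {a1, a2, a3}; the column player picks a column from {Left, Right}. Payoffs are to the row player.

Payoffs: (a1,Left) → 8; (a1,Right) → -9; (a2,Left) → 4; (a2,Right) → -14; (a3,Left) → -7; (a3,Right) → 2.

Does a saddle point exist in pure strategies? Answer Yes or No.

No

Row minima: a1 → -9, a2 → -14, a3 → -7; maximin = -7.
Column maxima: Left → 8, Right → 2; minimax = 2.
-7 ≠ 2, so no pure-strategy equilibrium exists.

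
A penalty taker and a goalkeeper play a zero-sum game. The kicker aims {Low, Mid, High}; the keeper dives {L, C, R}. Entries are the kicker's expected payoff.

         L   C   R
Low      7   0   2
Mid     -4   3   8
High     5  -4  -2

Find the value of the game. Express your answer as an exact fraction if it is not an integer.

Row minima: Low → 0, Mid → -4, High → -4; maximin = 0.
Column maxima: L → 7, C → 3, R → 8; minimax = 3.
0 ≠ 3, so there is no saddle point; optimal play is mixed.
High is strictly dominated by Low, so the kicker never plays it.
R is strictly dominated by C (it gives the kicker strictly more in every row), so the keeper never plays it.
On the remaining 2×2 (Low, Mid vs L, C):
Let the kicker play Low with probability p. Expected payoff against L: 7p + (-4)(1−p) = 11p − 4; against C: 0p + 3(1−p) = −3p + 3.
Setting these equal: 11p − 4 = −3p + 3 ⇒ 14p = 7 ⇒ p = 1/2, and the value is (11)·(1/2) − 4 = 3/2.
For the keeper: with q = P(L), equating Low's and Mid's payoffs gives 7q = −7q + 3 ⇒ q = 3/14.

3/2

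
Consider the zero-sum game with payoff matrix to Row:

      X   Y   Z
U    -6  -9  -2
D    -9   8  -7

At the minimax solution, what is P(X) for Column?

Row minima: U → -9, D → -9; maximin = -9.
Column maxima: X → -6, Y → 8, Z → -2; minimax = -6.
-9 ≠ -6, so there is no saddle point; optimal play is mixed.
Z is strictly dominated by X (it gives Row strictly more in every row), so Column never plays it.
On the remaining 2×2 (U, D vs X, Y):
Let Row play U with probability p. Expected payoff against X: (-6)p + (-9)(1−p) = 3p − 9; against Y: (-9)p + 8(1−p) = −17p + 8.
Setting these equal: 3p − 9 = −17p + 8 ⇒ 20p = 17 ⇒ p = 17/20, and the value is (3)·(17/20) − 9 = -129/20.
For Column: with q = P(X), equating U's and D's payoffs gives 3q − 9 = −17q + 8 ⇒ q = 17/20.

17/20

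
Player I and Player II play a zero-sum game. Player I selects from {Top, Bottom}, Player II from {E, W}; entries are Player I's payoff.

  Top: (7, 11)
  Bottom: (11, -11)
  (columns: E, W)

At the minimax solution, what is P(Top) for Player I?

Row minima: Top → 7, Bottom → -11; maximin = 7.
Column maxima: E → 11, W → 11; minimax = 11.
7 ≠ 11, so there is no saddle point; optimal play is mixed.
Let Player I play Top with probability p. Expected payoff against E: 7p + 11(1−p) = −4p + 11; against W: 11p + (-11)(1−p) = 22p − 11.
Setting these equal: −4p + 11 = 22p − 11 ⇒ −26p = -22 ⇒ p = 11/13, and the value is (-4)·(11/13) + 11 = 99/13.
For Player II: with q = P(E), equating Top's and Bottom's payoffs gives −4q + 11 = 22q − 11 ⇒ q = 11/13.

11/13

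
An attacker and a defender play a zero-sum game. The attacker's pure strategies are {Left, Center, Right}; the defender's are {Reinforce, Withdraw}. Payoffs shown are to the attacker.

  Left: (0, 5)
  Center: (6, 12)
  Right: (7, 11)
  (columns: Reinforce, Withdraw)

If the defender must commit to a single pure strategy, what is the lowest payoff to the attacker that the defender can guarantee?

7

Column maxima: Reinforce → 7, Withdraw → 12.
The smallest of these is 7.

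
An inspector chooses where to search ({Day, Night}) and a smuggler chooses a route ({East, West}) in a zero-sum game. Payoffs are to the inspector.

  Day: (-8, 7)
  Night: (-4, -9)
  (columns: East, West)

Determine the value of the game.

Row minima: Day → -8, Night → -9; maximin = -8.
Column maxima: East → -4, West → 7; minimax = -4.
-8 ≠ -4, so there is no saddle point; optimal play is mixed.
Let the inspector play Day with probability p. Expected payoff against East: (-8)p + (-4)(1−p) = −4p − 4; against West: 7p + (-9)(1−p) = 16p − 9.
Setting these equal: −4p − 4 = 16p − 9 ⇒ −20p = -5 ⇒ p = 1/4, and the value is (-4)·(1/4) − 4 = -5.
For the smuggler: with q = P(East), equating Day's and Night's payoffs gives −15q + 7 = 5q − 9 ⇒ q = 4/5.

-5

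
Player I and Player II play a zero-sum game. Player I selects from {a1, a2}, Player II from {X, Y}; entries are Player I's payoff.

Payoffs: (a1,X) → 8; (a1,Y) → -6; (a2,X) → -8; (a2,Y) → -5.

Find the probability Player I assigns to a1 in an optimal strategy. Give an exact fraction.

Row minima: a1 → -6, a2 → -8; maximin = -6.
Column maxima: X → 8, Y → -5; minimax = -5.
-6 ≠ -5, so there is no saddle point; optimal play is mixed.
Let Player I play a1 with probability p. Expected payoff against X: 8p + (-8)(1−p) = 16p − 8; against Y: (-6)p + (-5)(1−p) = −p − 5.
Setting these equal: 16p − 8 = −p − 5 ⇒ 17p = 3 ⇒ p = 3/17, and the value is (16)·(3/17) − 8 = -88/17.
For Player II: with q = P(X), equating a1's and a2's payoffs gives 14q − 6 = −3q − 5 ⇒ q = 1/17.

3/17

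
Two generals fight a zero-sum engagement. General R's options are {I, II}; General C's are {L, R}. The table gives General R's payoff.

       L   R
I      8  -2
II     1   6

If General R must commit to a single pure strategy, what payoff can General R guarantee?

Row minima: I → -2, II → 1.
The best of these is 1.

1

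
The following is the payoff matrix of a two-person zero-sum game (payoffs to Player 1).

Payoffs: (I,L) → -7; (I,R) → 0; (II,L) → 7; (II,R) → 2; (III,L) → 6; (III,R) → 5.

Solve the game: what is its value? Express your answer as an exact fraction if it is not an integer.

5

Row minima: I → -7, II → 2, III → 5; maximin = 5.
Column maxima: L → 7, R → 5; minimax = 5.
Since maximin = minimax = 5, there is a saddle point and the value is 5.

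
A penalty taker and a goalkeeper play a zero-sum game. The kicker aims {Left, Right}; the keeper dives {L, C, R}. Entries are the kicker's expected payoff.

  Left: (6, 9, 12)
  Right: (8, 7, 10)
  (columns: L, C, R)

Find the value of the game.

15/2

Row minima: Left → 6, Right → 7; maximin = 7.
Column maxima: L → 8, C → 9, R → 12; minimax = 8.
7 ≠ 8, so there is no saddle point; optimal play is mixed.
R is strictly dominated by L (it gives the kicker strictly more in every row), so the keeper never plays it.
On the remaining 2×2 (Left, Right vs L, C):
Let the kicker play Left with probability p. Expected payoff against L: 6p + 8(1−p) = −2p + 8; against C: 9p + 7(1−p) = 2p + 7.
Setting these equal: −2p + 8 = 2p + 7 ⇒ −4p = -1 ⇒ p = 1/4, and the value is (-2)·(1/4) + 8 = 15/2.
For the keeper: with q = P(L), equating Left's and Right's payoffs gives −3q + 9 = q + 7 ⇒ q = 1/2.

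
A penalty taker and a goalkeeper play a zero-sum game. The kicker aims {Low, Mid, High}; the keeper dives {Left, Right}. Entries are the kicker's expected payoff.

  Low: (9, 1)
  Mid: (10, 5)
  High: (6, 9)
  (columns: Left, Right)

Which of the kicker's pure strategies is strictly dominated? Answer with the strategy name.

Mid gives a strictly higher payoff than Low against every column: 10 > 9, 5 > 1.
So Low is strictly dominated and the kicker never plays it.

Low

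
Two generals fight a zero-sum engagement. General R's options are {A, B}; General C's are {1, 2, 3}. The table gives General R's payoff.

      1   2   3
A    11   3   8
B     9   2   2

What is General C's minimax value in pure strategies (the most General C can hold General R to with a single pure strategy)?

3

Column maxima: 1 → 11, 2 → 3, 3 → 8.
The smallest of these is 3.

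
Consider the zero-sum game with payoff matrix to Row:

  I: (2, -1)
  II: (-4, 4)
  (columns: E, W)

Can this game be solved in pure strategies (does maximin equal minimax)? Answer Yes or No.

No

Row minima: I → -1, II → -4; maximin = -1.
Column maxima: E → 2, W → 4; minimax = 2.
-1 ≠ 2, so no pure-strategy equilibrium exists.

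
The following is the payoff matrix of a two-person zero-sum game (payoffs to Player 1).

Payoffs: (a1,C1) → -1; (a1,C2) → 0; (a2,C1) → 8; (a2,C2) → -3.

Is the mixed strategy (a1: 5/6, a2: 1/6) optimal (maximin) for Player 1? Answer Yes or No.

No

Against C1 this mix gives (5/6)·(-1) + (1/6)·8 = 1/2.
Against C2 this mix gives (5/6)·0 + (1/6)·(-3) = -1/2.
Player 2 will play C2, holding Player 1 to -1/2. Shifting weight toward the row that does better against C2 would raise this floor (the equalizing mix achieves -1/4 against both C2 and C1), so the proposed strategy is not optimal.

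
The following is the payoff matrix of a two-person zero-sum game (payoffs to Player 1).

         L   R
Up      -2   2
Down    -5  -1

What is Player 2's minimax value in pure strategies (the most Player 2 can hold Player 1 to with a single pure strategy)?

Column maxima: L → -2, R → 2.
The smallest of these is -2.

-2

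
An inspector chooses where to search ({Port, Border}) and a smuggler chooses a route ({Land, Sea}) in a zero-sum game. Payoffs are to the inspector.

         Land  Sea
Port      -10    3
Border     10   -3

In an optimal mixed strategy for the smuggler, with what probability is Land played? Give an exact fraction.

3/13

Row minima: Port → -10, Border → -3; maximin = -3.
Column maxima: Land → 10, Sea → 3; minimax = 3.
-3 ≠ 3, so there is no saddle point; optimal play is mixed.
Let the inspector play Port with probability p. Expected payoff against Land: (-10)p + 10(1−p) = −20p + 10; against Sea: 3p + (-3)(1−p) = 6p − 3.
Setting these equal: −20p + 10 = 6p − 3 ⇒ −26p = -13 ⇒ p = 1/2, and the value is (-20)·(1/2) + 10 = 0.
For the smuggler: with q = P(Land), equating Port's and Border's payoffs gives −13q + 3 = 13q − 3 ⇒ q = 3/13.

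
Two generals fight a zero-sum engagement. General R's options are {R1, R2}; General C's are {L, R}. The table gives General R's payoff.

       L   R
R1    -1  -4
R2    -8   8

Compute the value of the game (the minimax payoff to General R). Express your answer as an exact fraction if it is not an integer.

-40/19

Row minima: R1 → -4, R2 → -8; maximin = -4.
Column maxima: L → -1, R → 8; minimax = -1.
-4 ≠ -1, so there is no saddle point; optimal play is mixed.
Let General R play R1 with probability p. Expected payoff against L: (-1)p + (-8)(1−p) = 7p − 8; against R: (-4)p + 8(1−p) = −12p + 8.
Setting these equal: 7p − 8 = −12p + 8 ⇒ 19p = 16 ⇒ p = 16/19, and the value is (7)·(16/19) − 8 = -40/19.
For General C: with q = P(L), equating R1's and R2's payoffs gives 3q − 4 = −16q + 8 ⇒ q = 12/19.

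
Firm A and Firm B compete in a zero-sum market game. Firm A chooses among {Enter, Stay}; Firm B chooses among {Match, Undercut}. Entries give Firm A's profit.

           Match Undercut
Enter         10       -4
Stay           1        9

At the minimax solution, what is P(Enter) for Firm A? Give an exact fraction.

Row minima: Enter → -4, Stay → 1; maximin = 1.
Column maxima: Match → 10, Undercut → 9; minimax = 9.
1 ≠ 9, so there is no saddle point; optimal play is mixed.
Let Firm A play Enter with probability p. Expected payoff against Match: 10p + 1(1−p) = 9p + 1; against Undercut: (-4)p + 9(1−p) = −13p + 9.
Setting these equal: 9p + 1 = −13p + 9 ⇒ 22p = 8 ⇒ p = 4/11, and the value is (9)·(4/11) + 1 = 47/11.
For Firm B: with q = P(Match), equating Enter's and Stay's payoffs gives 14q − 4 = −8q + 9 ⇒ q = 13/22.

4/11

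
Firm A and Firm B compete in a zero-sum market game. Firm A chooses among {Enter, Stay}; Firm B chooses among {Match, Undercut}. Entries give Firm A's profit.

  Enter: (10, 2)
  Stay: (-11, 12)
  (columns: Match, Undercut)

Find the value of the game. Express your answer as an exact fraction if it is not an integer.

142/31

Row minima: Enter → 2, Stay → -11; maximin = 2.
Column maxima: Match → 10, Undercut → 12; minimax = 10.
2 ≠ 10, so there is no saddle point; optimal play is mixed.
Let Firm A play Enter with probability p. Expected payoff against Match: 10p + (-11)(1−p) = 21p − 11; against Undercut: 2p + 12(1−p) = −10p + 12.
Setting these equal: 21p − 11 = −10p + 12 ⇒ 31p = 23 ⇒ p = 23/31, and the value is (21)·(23/31) − 11 = 142/31.
For Firm B: with q = P(Match), equating Enter's and Stay's payoffs gives 8q + 2 = −23q + 12 ⇒ q = 10/31.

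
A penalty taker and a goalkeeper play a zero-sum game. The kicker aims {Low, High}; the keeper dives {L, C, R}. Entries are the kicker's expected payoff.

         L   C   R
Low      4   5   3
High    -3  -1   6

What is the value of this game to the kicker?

Row minima: Low → 3, High → -3; maximin = 3.
Column maxima: L → 4, C → 5, R → 6; minimax = 4.
3 ≠ 4, so there is no saddle point; optimal play is mixed.
C is strictly dominated by L (it gives the kicker strictly more in every row), so the keeper never plays it.
On the remaining 2×2 (Low, High vs L, R):
Let the kicker play Low with probability p. Expected payoff against L: 4p + (-3)(1−p) = 7p − 3; against R: 3p + 6(1−p) = −3p + 6.
Setting these equal: 7p − 3 = −3p + 6 ⇒ 10p = 9 ⇒ p = 9/10, and the value is (7)·(9/10) − 3 = 33/10.
For the keeper: with q = P(L), equating Low's and High's payoffs gives q + 3 = −9q + 6 ⇒ q = 3/10.

33/10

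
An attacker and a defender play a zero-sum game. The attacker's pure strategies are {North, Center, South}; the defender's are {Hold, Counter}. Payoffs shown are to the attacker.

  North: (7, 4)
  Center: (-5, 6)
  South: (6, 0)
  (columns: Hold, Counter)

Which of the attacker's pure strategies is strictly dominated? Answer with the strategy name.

South

North gives a strictly higher payoff than South against every column: 7 > 6, 4 > 0.
So South is strictly dominated and the attacker never plays it.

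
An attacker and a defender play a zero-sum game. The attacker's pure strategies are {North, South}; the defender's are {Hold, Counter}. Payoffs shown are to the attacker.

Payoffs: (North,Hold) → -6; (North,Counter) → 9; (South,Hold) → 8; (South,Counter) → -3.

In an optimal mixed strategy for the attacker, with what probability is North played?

Row minima: North → -6, South → -3; maximin = -3.
Column maxima: Hold → 8, Counter → 9; minimax = 8.
-3 ≠ 8, so there is no saddle point; optimal play is mixed.
Let the attacker play North with probability p. Expected payoff against Hold: (-6)p + 8(1−p) = −14p + 8; against Counter: 9p + (-3)(1−p) = 12p − 3.
Setting these equal: −14p + 8 = 12p − 3 ⇒ −26p = -11 ⇒ p = 11/26, and the value is (-14)·(11/26) + 8 = 27/13.
For the defender: with q = P(Hold), equating North's and South's payoffs gives −15q + 9 = 11q − 3 ⇒ q = 6/13.

11/26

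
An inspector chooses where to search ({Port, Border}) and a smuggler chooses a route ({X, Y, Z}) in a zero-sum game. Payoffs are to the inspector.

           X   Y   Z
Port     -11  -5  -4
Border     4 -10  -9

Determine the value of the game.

Row minima: Port → -11, Border → -10; maximin = -10.
Column maxima: X → 4, Y → -5, Z → -4; minimax = -5.
-10 ≠ -5, so there is no saddle point; optimal play is mixed.
Z is strictly dominated by Y (it gives the inspector strictly more in every row), so the smuggler never plays it.
On the remaining 2×2 (Port, Border vs X, Y):
Let the inspector play Port with probability p. Expected payoff against X: (-11)p + 4(1−p) = −15p + 4; against Y: (-5)p + (-10)(1−p) = 5p − 10.
Setting these equal: −15p + 4 = 5p − 10 ⇒ −20p = -14 ⇒ p = 7/10, and the value is (-15)·(7/10) + 4 = -13/2.
For the smuggler: with q = P(X), equating Port's and Border's payoffs gives −6q − 5 = 14q − 10 ⇒ q = 1/4.

-13/2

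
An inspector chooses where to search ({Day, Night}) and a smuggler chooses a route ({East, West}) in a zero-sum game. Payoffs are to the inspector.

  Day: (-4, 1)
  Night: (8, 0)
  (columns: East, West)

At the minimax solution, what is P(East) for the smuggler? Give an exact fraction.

1/13

Row minima: Day → -4, Night → 0; maximin = 0.
Column maxima: East → 8, West → 1; minimax = 1.
0 ≠ 1, so there is no saddle point; optimal play is mixed.
Let the inspector play Day with probability p. Expected payoff against East: (-4)p + 8(1−p) = −12p + 8; against West: 1p + 0(1−p) = p.
Setting these equal: −12p + 8 = p ⇒ −13p = -8 ⇒ p = 8/13, and the value is (-12)·(8/13) + 8 = 8/13.
For the smuggler: with q = P(East), equating Day's and Night's payoffs gives −5q + 1 = 8q ⇒ q = 1/13.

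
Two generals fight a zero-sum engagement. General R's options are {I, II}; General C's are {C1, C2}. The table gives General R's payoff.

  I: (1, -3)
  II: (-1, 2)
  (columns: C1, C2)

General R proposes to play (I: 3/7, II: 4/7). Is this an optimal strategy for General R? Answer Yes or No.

Against C1 this mix gives (3/7)·1 + (4/7)·(-1) = -1/7.
Against C2 this mix gives (3/7)·(-3) + (4/7)·2 = -1/7.
All of General C's active replies (C1, C2) yield -1/7, and no column does worse for General R. The mix makes General C indifferent and guarantees -1/7, so it is optimal.

Yes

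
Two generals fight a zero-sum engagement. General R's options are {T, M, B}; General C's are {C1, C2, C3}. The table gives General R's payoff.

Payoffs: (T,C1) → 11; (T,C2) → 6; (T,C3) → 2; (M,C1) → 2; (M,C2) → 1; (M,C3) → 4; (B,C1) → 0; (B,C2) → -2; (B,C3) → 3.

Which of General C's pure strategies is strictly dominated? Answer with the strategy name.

C1

C2 holds General R's payoff strictly below C1 in every row: 6 < 11, 1 < 2, -2 < 0.
So C1 is strictly dominated for General C.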